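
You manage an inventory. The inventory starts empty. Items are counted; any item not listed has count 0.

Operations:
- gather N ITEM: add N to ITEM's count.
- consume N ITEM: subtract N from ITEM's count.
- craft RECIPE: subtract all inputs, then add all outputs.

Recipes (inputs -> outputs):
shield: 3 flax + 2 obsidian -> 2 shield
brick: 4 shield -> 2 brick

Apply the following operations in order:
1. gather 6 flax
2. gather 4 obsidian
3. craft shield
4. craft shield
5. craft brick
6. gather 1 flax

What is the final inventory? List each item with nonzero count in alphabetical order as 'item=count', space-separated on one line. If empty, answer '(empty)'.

After 1 (gather 6 flax): flax=6
After 2 (gather 4 obsidian): flax=6 obsidian=4
After 3 (craft shield): flax=3 obsidian=2 shield=2
After 4 (craft shield): shield=4
After 5 (craft brick): brick=2
After 6 (gather 1 flax): brick=2 flax=1

Answer: brick=2 flax=1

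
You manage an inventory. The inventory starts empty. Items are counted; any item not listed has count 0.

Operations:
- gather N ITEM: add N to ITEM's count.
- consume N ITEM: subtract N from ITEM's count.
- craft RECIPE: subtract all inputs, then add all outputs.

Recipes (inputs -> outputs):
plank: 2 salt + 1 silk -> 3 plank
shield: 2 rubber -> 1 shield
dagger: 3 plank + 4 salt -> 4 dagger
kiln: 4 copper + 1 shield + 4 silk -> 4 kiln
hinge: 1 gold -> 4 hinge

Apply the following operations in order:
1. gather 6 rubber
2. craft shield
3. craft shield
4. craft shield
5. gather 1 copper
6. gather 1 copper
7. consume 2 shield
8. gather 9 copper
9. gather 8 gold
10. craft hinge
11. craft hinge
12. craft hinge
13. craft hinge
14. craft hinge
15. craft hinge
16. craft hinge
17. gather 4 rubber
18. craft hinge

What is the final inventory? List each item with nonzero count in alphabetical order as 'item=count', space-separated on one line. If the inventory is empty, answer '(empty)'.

After 1 (gather 6 rubber): rubber=6
After 2 (craft shield): rubber=4 shield=1
After 3 (craft shield): rubber=2 shield=2
After 4 (craft shield): shield=3
After 5 (gather 1 copper): copper=1 shield=3
After 6 (gather 1 copper): copper=2 shield=3
After 7 (consume 2 shield): copper=2 shield=1
After 8 (gather 9 copper): copper=11 shield=1
After 9 (gather 8 gold): copper=11 gold=8 shield=1
After 10 (craft hinge): copper=11 gold=7 hinge=4 shield=1
After 11 (craft hinge): copper=11 gold=6 hinge=8 shield=1
After 12 (craft hinge): copper=11 gold=5 hinge=12 shield=1
After 13 (craft hinge): copper=11 gold=4 hinge=16 shield=1
After 14 (craft hinge): copper=11 gold=3 hinge=20 shield=1
After 15 (craft hinge): copper=11 gold=2 hinge=24 shield=1
After 16 (craft hinge): copper=11 gold=1 hinge=28 shield=1
After 17 (gather 4 rubber): copper=11 gold=1 hinge=28 rubber=4 shield=1
After 18 (craft hinge): copper=11 hinge=32 rubber=4 shield=1

Answer: copper=11 hinge=32 rubber=4 shield=1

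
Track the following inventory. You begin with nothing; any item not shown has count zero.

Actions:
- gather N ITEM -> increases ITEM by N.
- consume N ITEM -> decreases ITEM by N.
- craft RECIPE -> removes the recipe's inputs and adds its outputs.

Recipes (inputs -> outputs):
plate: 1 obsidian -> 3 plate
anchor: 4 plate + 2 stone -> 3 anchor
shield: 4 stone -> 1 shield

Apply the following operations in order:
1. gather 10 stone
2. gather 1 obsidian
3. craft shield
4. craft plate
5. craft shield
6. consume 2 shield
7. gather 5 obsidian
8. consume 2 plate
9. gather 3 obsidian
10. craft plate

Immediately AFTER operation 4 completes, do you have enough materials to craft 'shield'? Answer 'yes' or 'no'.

Answer: yes

Derivation:
After 1 (gather 10 stone): stone=10
After 2 (gather 1 obsidian): obsidian=1 stone=10
After 3 (craft shield): obsidian=1 shield=1 stone=6
After 4 (craft plate): plate=3 shield=1 stone=6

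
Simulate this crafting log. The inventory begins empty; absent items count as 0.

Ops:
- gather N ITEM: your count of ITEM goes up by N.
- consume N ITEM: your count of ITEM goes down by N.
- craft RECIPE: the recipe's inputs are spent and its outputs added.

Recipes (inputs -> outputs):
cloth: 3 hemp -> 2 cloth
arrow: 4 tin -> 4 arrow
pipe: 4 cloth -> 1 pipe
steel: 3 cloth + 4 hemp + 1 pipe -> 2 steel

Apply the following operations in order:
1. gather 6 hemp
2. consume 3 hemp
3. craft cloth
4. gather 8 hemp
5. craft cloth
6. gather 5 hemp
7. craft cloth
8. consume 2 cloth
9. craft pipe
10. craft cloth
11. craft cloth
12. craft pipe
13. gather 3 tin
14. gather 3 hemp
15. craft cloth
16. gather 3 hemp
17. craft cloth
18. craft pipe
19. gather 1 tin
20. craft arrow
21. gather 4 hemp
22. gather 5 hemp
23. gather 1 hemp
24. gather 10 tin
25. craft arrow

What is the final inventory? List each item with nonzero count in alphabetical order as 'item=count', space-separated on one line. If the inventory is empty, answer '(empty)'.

After 1 (gather 6 hemp): hemp=6
After 2 (consume 3 hemp): hemp=3
After 3 (craft cloth): cloth=2
After 4 (gather 8 hemp): cloth=2 hemp=8
After 5 (craft cloth): cloth=4 hemp=5
After 6 (gather 5 hemp): cloth=4 hemp=10
After 7 (craft cloth): cloth=6 hemp=7
After 8 (consume 2 cloth): cloth=4 hemp=7
After 9 (craft pipe): hemp=7 pipe=1
After 10 (craft cloth): cloth=2 hemp=4 pipe=1
After 11 (craft cloth): cloth=4 hemp=1 pipe=1
After 12 (craft pipe): hemp=1 pipe=2
After 13 (gather 3 tin): hemp=1 pipe=2 tin=3
After 14 (gather 3 hemp): hemp=4 pipe=2 tin=3
After 15 (craft cloth): cloth=2 hemp=1 pipe=2 tin=3
After 16 (gather 3 hemp): cloth=2 hemp=4 pipe=2 tin=3
After 17 (craft cloth): cloth=4 hemp=1 pipe=2 tin=3
After 18 (craft pipe): hemp=1 pipe=3 tin=3
After 19 (gather 1 tin): hemp=1 pipe=3 tin=4
After 20 (craft arrow): arrow=4 hemp=1 pipe=3
After 21 (gather 4 hemp): arrow=4 hemp=5 pipe=3
After 22 (gather 5 hemp): arrow=4 hemp=10 pipe=3
After 23 (gather 1 hemp): arrow=4 hemp=11 pipe=3
After 24 (gather 10 tin): arrow=4 hemp=11 pipe=3 tin=10
After 25 (craft arrow): arrow=8 hemp=11 pipe=3 tin=6

Answer: arrow=8 hemp=11 pipe=3 tin=6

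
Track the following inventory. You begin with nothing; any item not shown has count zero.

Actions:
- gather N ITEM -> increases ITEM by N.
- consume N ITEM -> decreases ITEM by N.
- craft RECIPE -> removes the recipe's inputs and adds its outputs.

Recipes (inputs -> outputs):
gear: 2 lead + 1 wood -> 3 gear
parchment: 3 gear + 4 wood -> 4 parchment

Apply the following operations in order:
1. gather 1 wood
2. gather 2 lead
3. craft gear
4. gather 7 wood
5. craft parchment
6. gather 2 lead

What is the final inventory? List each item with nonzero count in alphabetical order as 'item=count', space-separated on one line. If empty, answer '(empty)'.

After 1 (gather 1 wood): wood=1
After 2 (gather 2 lead): lead=2 wood=1
After 3 (craft gear): gear=3
After 4 (gather 7 wood): gear=3 wood=7
After 5 (craft parchment): parchment=4 wood=3
After 6 (gather 2 lead): lead=2 parchment=4 wood=3

Answer: lead=2 parchment=4 wood=3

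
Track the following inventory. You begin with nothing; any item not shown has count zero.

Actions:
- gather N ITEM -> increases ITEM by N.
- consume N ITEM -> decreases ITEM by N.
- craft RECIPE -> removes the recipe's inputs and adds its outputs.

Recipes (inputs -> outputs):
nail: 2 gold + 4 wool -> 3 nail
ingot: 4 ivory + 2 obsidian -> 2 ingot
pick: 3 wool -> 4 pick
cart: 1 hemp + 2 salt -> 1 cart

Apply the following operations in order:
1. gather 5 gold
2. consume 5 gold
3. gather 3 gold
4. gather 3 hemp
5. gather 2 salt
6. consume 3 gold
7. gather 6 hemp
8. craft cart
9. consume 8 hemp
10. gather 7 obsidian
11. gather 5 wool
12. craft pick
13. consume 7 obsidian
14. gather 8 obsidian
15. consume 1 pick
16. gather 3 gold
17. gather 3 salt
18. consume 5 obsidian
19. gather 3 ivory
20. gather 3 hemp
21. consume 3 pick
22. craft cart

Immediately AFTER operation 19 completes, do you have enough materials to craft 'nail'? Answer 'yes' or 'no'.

After 1 (gather 5 gold): gold=5
After 2 (consume 5 gold): (empty)
After 3 (gather 3 gold): gold=3
After 4 (gather 3 hemp): gold=3 hemp=3
After 5 (gather 2 salt): gold=3 hemp=3 salt=2
After 6 (consume 3 gold): hemp=3 salt=2
After 7 (gather 6 hemp): hemp=9 salt=2
After 8 (craft cart): cart=1 hemp=8
After 9 (consume 8 hemp): cart=1
After 10 (gather 7 obsidian): cart=1 obsidian=7
After 11 (gather 5 wool): cart=1 obsidian=7 wool=5
After 12 (craft pick): cart=1 obsidian=7 pick=4 wool=2
After 13 (consume 7 obsidian): cart=1 pick=4 wool=2
After 14 (gather 8 obsidian): cart=1 obsidian=8 pick=4 wool=2
After 15 (consume 1 pick): cart=1 obsidian=8 pick=3 wool=2
After 16 (gather 3 gold): cart=1 gold=3 obsidian=8 pick=3 wool=2
After 17 (gather 3 salt): cart=1 gold=3 obsidian=8 pick=3 salt=3 wool=2
After 18 (consume 5 obsidian): cart=1 gold=3 obsidian=3 pick=3 salt=3 wool=2
After 19 (gather 3 ivory): cart=1 gold=3 ivory=3 obsidian=3 pick=3 salt=3 wool=2

Answer: no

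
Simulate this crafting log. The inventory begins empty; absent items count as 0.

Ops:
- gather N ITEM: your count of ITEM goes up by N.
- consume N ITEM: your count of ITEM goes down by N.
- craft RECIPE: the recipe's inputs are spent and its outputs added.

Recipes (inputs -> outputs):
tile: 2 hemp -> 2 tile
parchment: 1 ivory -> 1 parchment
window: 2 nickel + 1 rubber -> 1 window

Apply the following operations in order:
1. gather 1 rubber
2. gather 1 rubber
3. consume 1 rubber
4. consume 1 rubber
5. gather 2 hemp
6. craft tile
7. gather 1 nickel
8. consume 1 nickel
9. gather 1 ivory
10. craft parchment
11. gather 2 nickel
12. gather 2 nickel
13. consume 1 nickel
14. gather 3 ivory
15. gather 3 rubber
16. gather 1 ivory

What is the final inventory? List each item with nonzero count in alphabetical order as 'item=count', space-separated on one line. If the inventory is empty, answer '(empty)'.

After 1 (gather 1 rubber): rubber=1
After 2 (gather 1 rubber): rubber=2
After 3 (consume 1 rubber): rubber=1
After 4 (consume 1 rubber): (empty)
After 5 (gather 2 hemp): hemp=2
After 6 (craft tile): tile=2
After 7 (gather 1 nickel): nickel=1 tile=2
After 8 (consume 1 nickel): tile=2
After 9 (gather 1 ivory): ivory=1 tile=2
After 10 (craft parchment): parchment=1 tile=2
After 11 (gather 2 nickel): nickel=2 parchment=1 tile=2
After 12 (gather 2 nickel): nickel=4 parchment=1 tile=2
After 13 (consume 1 nickel): nickel=3 parchment=1 tile=2
After 14 (gather 3 ivory): ivory=3 nickel=3 parchment=1 tile=2
After 15 (gather 3 rubber): ivory=3 nickel=3 parchment=1 rubber=3 tile=2
After 16 (gather 1 ivory): ivory=4 nickel=3 parchment=1 rubber=3 tile=2

Answer: ivory=4 nickel=3 parchment=1 rubber=3 tile=2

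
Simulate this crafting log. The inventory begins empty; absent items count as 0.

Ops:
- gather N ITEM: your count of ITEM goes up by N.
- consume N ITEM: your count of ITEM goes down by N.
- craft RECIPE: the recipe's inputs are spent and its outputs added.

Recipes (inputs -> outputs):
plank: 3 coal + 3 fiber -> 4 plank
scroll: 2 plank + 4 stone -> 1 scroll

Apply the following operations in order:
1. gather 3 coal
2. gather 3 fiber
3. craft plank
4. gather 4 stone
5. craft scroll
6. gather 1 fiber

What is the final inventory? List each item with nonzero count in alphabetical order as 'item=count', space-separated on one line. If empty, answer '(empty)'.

Answer: fiber=1 plank=2 scroll=1

Derivation:
After 1 (gather 3 coal): coal=3
After 2 (gather 3 fiber): coal=3 fiber=3
After 3 (craft plank): plank=4
After 4 (gather 4 stone): plank=4 stone=4
After 5 (craft scroll): plank=2 scroll=1
After 6 (gather 1 fiber): fiber=1 plank=2 scroll=1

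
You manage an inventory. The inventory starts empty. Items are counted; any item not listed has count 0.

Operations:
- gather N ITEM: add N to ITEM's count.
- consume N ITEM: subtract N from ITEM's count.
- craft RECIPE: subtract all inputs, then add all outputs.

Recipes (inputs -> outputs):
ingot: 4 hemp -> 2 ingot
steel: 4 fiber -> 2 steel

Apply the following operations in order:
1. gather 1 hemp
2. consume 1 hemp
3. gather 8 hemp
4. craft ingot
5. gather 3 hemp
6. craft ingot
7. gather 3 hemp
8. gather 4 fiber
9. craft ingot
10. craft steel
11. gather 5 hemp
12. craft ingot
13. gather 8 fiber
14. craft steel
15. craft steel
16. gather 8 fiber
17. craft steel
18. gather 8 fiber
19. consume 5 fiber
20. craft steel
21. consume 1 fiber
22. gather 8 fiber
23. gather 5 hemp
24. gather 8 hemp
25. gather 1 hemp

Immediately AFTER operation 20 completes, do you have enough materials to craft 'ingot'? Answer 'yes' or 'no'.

After 1 (gather 1 hemp): hemp=1
After 2 (consume 1 hemp): (empty)
After 3 (gather 8 hemp): hemp=8
After 4 (craft ingot): hemp=4 ingot=2
After 5 (gather 3 hemp): hemp=7 ingot=2
After 6 (craft ingot): hemp=3 ingot=4
After 7 (gather 3 hemp): hemp=6 ingot=4
After 8 (gather 4 fiber): fiber=4 hemp=6 ingot=4
After 9 (craft ingot): fiber=4 hemp=2 ingot=6
After 10 (craft steel): hemp=2 ingot=6 steel=2
After 11 (gather 5 hemp): hemp=7 ingot=6 steel=2
After 12 (craft ingot): hemp=3 ingot=8 steel=2
After 13 (gather 8 fiber): fiber=8 hemp=3 ingot=8 steel=2
After 14 (craft steel): fiber=4 hemp=3 ingot=8 steel=4
After 15 (craft steel): hemp=3 ingot=8 steel=6
After 16 (gather 8 fiber): fiber=8 hemp=3 ingot=8 steel=6
After 17 (craft steel): fiber=4 hemp=3 ingot=8 steel=8
After 18 (gather 8 fiber): fiber=12 hemp=3 ingot=8 steel=8
After 19 (consume 5 fiber): fiber=7 hemp=3 ingot=8 steel=8
After 20 (craft steel): fiber=3 hemp=3 ingot=8 steel=10

Answer: no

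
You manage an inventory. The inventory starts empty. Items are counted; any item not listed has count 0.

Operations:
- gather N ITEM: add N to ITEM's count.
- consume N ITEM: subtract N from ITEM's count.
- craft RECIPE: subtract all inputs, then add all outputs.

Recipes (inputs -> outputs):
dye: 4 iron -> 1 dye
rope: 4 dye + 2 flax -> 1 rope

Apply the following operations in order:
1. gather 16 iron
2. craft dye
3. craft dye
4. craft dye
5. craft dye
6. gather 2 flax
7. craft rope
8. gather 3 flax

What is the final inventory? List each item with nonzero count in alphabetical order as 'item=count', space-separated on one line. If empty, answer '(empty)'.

After 1 (gather 16 iron): iron=16
After 2 (craft dye): dye=1 iron=12
After 3 (craft dye): dye=2 iron=8
After 4 (craft dye): dye=3 iron=4
After 5 (craft dye): dye=4
After 6 (gather 2 flax): dye=4 flax=2
After 7 (craft rope): rope=1
After 8 (gather 3 flax): flax=3 rope=1

Answer: flax=3 rope=1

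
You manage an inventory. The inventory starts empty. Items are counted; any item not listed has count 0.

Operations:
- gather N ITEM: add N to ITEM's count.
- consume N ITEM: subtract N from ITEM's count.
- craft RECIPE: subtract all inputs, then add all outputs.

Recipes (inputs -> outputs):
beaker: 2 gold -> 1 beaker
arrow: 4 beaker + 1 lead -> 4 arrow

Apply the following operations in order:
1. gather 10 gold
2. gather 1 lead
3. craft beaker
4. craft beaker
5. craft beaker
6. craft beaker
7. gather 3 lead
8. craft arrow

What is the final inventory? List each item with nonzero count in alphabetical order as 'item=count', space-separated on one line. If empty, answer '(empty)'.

Answer: arrow=4 gold=2 lead=3

Derivation:
After 1 (gather 10 gold): gold=10
After 2 (gather 1 lead): gold=10 lead=1
After 3 (craft beaker): beaker=1 gold=8 lead=1
After 4 (craft beaker): beaker=2 gold=6 lead=1
After 5 (craft beaker): beaker=3 gold=4 lead=1
After 6 (craft beaker): beaker=4 gold=2 lead=1
After 7 (gather 3 lead): beaker=4 gold=2 lead=4
After 8 (craft arrow): arrow=4 gold=2 lead=3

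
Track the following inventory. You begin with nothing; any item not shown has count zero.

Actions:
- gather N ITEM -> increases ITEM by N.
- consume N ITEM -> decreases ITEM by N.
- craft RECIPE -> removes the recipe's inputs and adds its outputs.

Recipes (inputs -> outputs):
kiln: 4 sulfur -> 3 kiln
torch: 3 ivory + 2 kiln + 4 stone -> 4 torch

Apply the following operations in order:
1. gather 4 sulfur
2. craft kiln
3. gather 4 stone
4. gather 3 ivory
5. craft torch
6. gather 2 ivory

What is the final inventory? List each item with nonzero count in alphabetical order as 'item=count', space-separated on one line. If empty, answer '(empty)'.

Answer: ivory=2 kiln=1 torch=4

Derivation:
After 1 (gather 4 sulfur): sulfur=4
After 2 (craft kiln): kiln=3
After 3 (gather 4 stone): kiln=3 stone=4
After 4 (gather 3 ivory): ivory=3 kiln=3 stone=4
After 5 (craft torch): kiln=1 torch=4
After 6 (gather 2 ivory): ivory=2 kiln=1 torch=4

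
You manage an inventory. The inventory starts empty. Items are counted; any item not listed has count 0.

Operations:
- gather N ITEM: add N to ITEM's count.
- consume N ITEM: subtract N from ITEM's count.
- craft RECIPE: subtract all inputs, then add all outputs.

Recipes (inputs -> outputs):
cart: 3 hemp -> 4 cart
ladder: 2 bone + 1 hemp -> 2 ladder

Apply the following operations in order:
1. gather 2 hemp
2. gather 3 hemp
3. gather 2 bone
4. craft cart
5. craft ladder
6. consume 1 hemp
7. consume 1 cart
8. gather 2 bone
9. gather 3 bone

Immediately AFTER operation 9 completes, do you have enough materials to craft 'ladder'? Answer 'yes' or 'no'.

After 1 (gather 2 hemp): hemp=2
After 2 (gather 3 hemp): hemp=5
After 3 (gather 2 bone): bone=2 hemp=5
After 4 (craft cart): bone=2 cart=4 hemp=2
After 5 (craft ladder): cart=4 hemp=1 ladder=2
After 6 (consume 1 hemp): cart=4 ladder=2
After 7 (consume 1 cart): cart=3 ladder=2
After 8 (gather 2 bone): bone=2 cart=3 ladder=2
After 9 (gather 3 bone): bone=5 cart=3 ladder=2

Answer: no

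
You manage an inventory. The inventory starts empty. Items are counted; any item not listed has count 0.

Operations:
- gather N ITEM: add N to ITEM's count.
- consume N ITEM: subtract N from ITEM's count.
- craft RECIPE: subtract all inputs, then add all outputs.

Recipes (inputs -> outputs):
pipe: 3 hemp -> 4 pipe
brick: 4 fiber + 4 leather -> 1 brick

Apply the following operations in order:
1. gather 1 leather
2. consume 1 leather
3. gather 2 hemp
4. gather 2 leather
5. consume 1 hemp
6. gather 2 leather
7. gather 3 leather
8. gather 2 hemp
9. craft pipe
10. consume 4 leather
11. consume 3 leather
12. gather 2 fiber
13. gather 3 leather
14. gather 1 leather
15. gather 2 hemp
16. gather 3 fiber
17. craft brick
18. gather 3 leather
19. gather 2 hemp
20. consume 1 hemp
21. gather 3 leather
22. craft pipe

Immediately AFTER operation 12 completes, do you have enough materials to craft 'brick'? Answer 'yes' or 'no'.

After 1 (gather 1 leather): leather=1
After 2 (consume 1 leather): (empty)
After 3 (gather 2 hemp): hemp=2
After 4 (gather 2 leather): hemp=2 leather=2
After 5 (consume 1 hemp): hemp=1 leather=2
After 6 (gather 2 leather): hemp=1 leather=4
After 7 (gather 3 leather): hemp=1 leather=7
After 8 (gather 2 hemp): hemp=3 leather=7
After 9 (craft pipe): leather=7 pipe=4
After 10 (consume 4 leather): leather=3 pipe=4
After 11 (consume 3 leather): pipe=4
After 12 (gather 2 fiber): fiber=2 pipe=4

Answer: no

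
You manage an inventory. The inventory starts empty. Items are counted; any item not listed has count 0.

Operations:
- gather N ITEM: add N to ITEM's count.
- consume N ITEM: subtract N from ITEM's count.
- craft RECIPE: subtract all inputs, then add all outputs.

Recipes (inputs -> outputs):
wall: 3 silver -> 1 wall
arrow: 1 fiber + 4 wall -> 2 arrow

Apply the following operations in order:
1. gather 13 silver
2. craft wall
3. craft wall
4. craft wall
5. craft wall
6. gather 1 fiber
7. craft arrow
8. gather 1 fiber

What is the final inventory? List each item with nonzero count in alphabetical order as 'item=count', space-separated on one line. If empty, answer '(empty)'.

After 1 (gather 13 silver): silver=13
After 2 (craft wall): silver=10 wall=1
After 3 (craft wall): silver=7 wall=2
After 4 (craft wall): silver=4 wall=3
After 5 (craft wall): silver=1 wall=4
After 6 (gather 1 fiber): fiber=1 silver=1 wall=4
After 7 (craft arrow): arrow=2 silver=1
After 8 (gather 1 fiber): arrow=2 fiber=1 silver=1

Answer: arrow=2 fiber=1 silver=1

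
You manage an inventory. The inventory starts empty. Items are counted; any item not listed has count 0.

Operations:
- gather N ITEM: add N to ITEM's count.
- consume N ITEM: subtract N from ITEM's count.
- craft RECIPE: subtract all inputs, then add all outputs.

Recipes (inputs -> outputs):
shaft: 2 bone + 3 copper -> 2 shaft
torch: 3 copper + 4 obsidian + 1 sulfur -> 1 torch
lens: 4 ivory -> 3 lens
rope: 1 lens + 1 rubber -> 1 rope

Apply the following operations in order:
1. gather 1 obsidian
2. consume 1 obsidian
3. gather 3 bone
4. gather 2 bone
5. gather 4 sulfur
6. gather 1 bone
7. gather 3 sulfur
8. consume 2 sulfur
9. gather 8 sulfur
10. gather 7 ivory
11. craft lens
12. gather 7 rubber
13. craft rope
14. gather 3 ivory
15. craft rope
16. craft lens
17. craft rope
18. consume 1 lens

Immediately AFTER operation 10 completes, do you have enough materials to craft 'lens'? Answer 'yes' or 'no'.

Answer: yes

Derivation:
After 1 (gather 1 obsidian): obsidian=1
After 2 (consume 1 obsidian): (empty)
After 3 (gather 3 bone): bone=3
After 4 (gather 2 bone): bone=5
After 5 (gather 4 sulfur): bone=5 sulfur=4
After 6 (gather 1 bone): bone=6 sulfur=4
After 7 (gather 3 sulfur): bone=6 sulfur=7
After 8 (consume 2 sulfur): bone=6 sulfur=5
After 9 (gather 8 sulfur): bone=6 sulfur=13
After 10 (gather 7 ivory): bone=6 ivory=7 sulfur=13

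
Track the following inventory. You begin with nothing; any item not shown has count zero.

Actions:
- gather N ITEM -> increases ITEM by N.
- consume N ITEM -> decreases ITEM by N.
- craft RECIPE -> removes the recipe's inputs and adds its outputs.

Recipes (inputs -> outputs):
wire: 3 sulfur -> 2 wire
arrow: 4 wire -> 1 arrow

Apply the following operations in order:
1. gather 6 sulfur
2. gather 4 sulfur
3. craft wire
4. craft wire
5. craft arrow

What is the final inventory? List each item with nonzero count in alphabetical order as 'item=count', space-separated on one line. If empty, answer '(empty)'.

After 1 (gather 6 sulfur): sulfur=6
After 2 (gather 4 sulfur): sulfur=10
After 3 (craft wire): sulfur=7 wire=2
After 4 (craft wire): sulfur=4 wire=4
After 5 (craft arrow): arrow=1 sulfur=4

Answer: arrow=1 sulfur=4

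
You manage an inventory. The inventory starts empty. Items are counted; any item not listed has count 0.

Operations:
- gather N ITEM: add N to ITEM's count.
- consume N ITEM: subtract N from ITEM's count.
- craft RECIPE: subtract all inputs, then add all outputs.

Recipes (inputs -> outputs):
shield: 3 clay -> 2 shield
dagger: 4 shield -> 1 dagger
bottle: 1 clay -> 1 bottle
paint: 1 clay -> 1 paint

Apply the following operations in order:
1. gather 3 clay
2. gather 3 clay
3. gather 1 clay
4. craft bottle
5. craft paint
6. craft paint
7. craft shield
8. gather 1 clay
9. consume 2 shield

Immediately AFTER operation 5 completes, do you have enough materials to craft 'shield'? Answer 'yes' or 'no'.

After 1 (gather 3 clay): clay=3
After 2 (gather 3 clay): clay=6
After 3 (gather 1 clay): clay=7
After 4 (craft bottle): bottle=1 clay=6
After 5 (craft paint): bottle=1 clay=5 paint=1

Answer: yes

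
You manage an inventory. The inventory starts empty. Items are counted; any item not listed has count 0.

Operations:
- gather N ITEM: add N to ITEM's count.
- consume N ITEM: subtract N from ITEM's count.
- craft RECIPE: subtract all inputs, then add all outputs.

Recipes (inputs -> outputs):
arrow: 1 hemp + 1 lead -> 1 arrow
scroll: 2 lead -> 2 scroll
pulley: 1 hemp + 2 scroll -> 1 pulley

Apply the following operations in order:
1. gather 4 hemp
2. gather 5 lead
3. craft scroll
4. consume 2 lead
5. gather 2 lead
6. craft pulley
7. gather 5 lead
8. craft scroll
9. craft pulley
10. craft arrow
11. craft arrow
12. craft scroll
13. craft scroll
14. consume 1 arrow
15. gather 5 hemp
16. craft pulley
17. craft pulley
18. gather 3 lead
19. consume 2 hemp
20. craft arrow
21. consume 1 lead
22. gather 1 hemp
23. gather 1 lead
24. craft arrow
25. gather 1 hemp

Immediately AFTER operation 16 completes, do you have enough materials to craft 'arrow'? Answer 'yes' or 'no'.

After 1 (gather 4 hemp): hemp=4
After 2 (gather 5 lead): hemp=4 lead=5
After 3 (craft scroll): hemp=4 lead=3 scroll=2
After 4 (consume 2 lead): hemp=4 lead=1 scroll=2
After 5 (gather 2 lead): hemp=4 lead=3 scroll=2
After 6 (craft pulley): hemp=3 lead=3 pulley=1
After 7 (gather 5 lead): hemp=3 lead=8 pulley=1
After 8 (craft scroll): hemp=3 lead=6 pulley=1 scroll=2
After 9 (craft pulley): hemp=2 lead=6 pulley=2
After 10 (craft arrow): arrow=1 hemp=1 lead=5 pulley=2
After 11 (craft arrow): arrow=2 lead=4 pulley=2
After 12 (craft scroll): arrow=2 lead=2 pulley=2 scroll=2
After 13 (craft scroll): arrow=2 pulley=2 scroll=4
After 14 (consume 1 arrow): arrow=1 pulley=2 scroll=4
After 15 (gather 5 hemp): arrow=1 hemp=5 pulley=2 scroll=4
After 16 (craft pulley): arrow=1 hemp=4 pulley=3 scroll=2

Answer: no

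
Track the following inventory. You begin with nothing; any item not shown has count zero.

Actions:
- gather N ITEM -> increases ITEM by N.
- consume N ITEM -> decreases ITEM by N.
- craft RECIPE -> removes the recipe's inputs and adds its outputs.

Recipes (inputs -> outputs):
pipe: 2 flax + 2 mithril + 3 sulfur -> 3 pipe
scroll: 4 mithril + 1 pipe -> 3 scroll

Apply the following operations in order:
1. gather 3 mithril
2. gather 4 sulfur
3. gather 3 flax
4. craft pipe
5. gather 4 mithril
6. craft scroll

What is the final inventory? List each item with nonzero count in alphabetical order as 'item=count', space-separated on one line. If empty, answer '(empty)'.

After 1 (gather 3 mithril): mithril=3
After 2 (gather 4 sulfur): mithril=3 sulfur=4
After 3 (gather 3 flax): flax=3 mithril=3 sulfur=4
After 4 (craft pipe): flax=1 mithril=1 pipe=3 sulfur=1
After 5 (gather 4 mithril): flax=1 mithril=5 pipe=3 sulfur=1
After 6 (craft scroll): flax=1 mithril=1 pipe=2 scroll=3 sulfur=1

Answer: flax=1 mithril=1 pipe=2 scroll=3 sulfur=1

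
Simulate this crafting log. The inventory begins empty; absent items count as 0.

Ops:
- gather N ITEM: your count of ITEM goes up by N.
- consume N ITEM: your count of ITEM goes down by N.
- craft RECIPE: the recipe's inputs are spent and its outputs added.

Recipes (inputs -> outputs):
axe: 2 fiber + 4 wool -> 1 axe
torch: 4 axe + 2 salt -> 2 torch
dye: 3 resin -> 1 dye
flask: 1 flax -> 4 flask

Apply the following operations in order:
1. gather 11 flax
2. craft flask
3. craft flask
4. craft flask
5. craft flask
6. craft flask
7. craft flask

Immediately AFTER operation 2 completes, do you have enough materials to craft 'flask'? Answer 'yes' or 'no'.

Answer: yes

Derivation:
After 1 (gather 11 flax): flax=11
After 2 (craft flask): flask=4 flax=10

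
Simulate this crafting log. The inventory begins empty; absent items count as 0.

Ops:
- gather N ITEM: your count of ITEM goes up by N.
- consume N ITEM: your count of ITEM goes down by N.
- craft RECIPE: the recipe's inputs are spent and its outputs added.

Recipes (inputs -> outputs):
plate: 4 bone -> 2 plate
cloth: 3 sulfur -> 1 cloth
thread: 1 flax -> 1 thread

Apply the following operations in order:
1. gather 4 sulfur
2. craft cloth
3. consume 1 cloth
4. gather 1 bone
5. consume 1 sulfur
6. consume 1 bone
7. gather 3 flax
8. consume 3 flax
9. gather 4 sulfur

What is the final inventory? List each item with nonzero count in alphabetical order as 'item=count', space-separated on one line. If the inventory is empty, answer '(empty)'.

After 1 (gather 4 sulfur): sulfur=4
After 2 (craft cloth): cloth=1 sulfur=1
After 3 (consume 1 cloth): sulfur=1
After 4 (gather 1 bone): bone=1 sulfur=1
After 5 (consume 1 sulfur): bone=1
After 6 (consume 1 bone): (empty)
After 7 (gather 3 flax): flax=3
After 8 (consume 3 flax): (empty)
After 9 (gather 4 sulfur): sulfur=4

Answer: sulfur=4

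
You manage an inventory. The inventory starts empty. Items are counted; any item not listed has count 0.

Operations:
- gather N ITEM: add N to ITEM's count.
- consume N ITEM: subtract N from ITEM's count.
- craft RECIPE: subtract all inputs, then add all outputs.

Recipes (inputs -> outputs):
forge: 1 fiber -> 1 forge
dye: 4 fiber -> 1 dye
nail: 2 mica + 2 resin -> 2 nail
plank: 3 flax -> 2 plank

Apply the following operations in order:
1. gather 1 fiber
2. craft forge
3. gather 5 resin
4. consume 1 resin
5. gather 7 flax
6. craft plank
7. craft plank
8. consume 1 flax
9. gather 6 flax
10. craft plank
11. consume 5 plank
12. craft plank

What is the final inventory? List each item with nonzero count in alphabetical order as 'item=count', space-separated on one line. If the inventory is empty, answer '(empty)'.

After 1 (gather 1 fiber): fiber=1
After 2 (craft forge): forge=1
After 3 (gather 5 resin): forge=1 resin=5
After 4 (consume 1 resin): forge=1 resin=4
After 5 (gather 7 flax): flax=7 forge=1 resin=4
After 6 (craft plank): flax=4 forge=1 plank=2 resin=4
After 7 (craft plank): flax=1 forge=1 plank=4 resin=4
After 8 (consume 1 flax): forge=1 plank=4 resin=4
After 9 (gather 6 flax): flax=6 forge=1 plank=4 resin=4
After 10 (craft plank): flax=3 forge=1 plank=6 resin=4
After 11 (consume 5 plank): flax=3 forge=1 plank=1 resin=4
After 12 (craft plank): forge=1 plank=3 resin=4

Answer: forge=1 plank=3 resin=4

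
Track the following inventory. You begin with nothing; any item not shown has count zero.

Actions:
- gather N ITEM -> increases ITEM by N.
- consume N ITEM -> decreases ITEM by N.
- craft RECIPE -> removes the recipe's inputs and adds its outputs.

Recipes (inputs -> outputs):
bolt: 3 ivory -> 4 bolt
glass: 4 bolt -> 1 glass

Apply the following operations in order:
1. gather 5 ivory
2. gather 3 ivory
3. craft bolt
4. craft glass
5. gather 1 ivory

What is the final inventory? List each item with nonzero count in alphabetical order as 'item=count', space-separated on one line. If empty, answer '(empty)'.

Answer: glass=1 ivory=6

Derivation:
After 1 (gather 5 ivory): ivory=5
After 2 (gather 3 ivory): ivory=8
After 3 (craft bolt): bolt=4 ivory=5
After 4 (craft glass): glass=1 ivory=5
After 5 (gather 1 ivory): glass=1 ivory=6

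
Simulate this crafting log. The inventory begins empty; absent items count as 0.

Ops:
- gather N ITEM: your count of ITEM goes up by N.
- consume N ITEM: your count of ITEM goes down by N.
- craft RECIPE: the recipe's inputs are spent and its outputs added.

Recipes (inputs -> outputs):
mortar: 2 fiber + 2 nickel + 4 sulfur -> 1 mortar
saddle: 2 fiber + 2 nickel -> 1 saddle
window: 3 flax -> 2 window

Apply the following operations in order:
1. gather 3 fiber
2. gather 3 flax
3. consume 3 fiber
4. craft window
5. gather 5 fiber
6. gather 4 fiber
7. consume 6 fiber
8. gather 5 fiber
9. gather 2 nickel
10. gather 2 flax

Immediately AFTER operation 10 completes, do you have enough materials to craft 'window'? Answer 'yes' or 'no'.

After 1 (gather 3 fiber): fiber=3
After 2 (gather 3 flax): fiber=3 flax=3
After 3 (consume 3 fiber): flax=3
After 4 (craft window): window=2
After 5 (gather 5 fiber): fiber=5 window=2
After 6 (gather 4 fiber): fiber=9 window=2
After 7 (consume 6 fiber): fiber=3 window=2
After 8 (gather 5 fiber): fiber=8 window=2
After 9 (gather 2 nickel): fiber=8 nickel=2 window=2
After 10 (gather 2 flax): fiber=8 flax=2 nickel=2 window=2

Answer: no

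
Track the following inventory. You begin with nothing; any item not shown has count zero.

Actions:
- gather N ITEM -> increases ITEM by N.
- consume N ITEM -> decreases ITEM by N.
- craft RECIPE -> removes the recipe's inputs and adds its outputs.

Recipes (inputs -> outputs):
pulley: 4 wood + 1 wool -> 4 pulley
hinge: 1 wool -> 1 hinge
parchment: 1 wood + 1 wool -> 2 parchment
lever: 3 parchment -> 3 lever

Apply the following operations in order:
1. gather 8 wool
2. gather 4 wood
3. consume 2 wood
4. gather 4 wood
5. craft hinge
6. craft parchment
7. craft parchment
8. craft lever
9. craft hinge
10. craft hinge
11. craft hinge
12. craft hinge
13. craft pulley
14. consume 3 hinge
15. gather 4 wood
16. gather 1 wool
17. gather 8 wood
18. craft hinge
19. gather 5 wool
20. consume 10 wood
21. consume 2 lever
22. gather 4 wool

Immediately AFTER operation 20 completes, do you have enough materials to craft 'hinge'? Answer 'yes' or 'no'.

Answer: yes

Derivation:
After 1 (gather 8 wool): wool=8
After 2 (gather 4 wood): wood=4 wool=8
After 3 (consume 2 wood): wood=2 wool=8
After 4 (gather 4 wood): wood=6 wool=8
After 5 (craft hinge): hinge=1 wood=6 wool=7
After 6 (craft parchment): hinge=1 parchment=2 wood=5 wool=6
After 7 (craft parchment): hinge=1 parchment=4 wood=4 wool=5
After 8 (craft lever): hinge=1 lever=3 parchment=1 wood=4 wool=5
After 9 (craft hinge): hinge=2 lever=3 parchment=1 wood=4 wool=4
After 10 (craft hinge): hinge=3 lever=3 parchment=1 wood=4 wool=3
After 11 (craft hinge): hinge=4 lever=3 parchment=1 wood=4 wool=2
After 12 (craft hinge): hinge=5 lever=3 parchment=1 wood=4 wool=1
After 13 (craft pulley): hinge=5 lever=3 parchment=1 pulley=4
After 14 (consume 3 hinge): hinge=2 lever=3 parchment=1 pulley=4
After 15 (gather 4 wood): hinge=2 lever=3 parchment=1 pulley=4 wood=4
After 16 (gather 1 wool): hinge=2 lever=3 parchment=1 pulley=4 wood=4 wool=1
After 17 (gather 8 wood): hinge=2 lever=3 parchment=1 pulley=4 wood=12 wool=1
After 18 (craft hinge): hinge=3 lever=3 parchment=1 pulley=4 wood=12
After 19 (gather 5 wool): hinge=3 lever=3 parchment=1 pulley=4 wood=12 wool=5
After 20 (consume 10 wood): hinge=3 lever=3 parchment=1 pulley=4 wood=2 wool=5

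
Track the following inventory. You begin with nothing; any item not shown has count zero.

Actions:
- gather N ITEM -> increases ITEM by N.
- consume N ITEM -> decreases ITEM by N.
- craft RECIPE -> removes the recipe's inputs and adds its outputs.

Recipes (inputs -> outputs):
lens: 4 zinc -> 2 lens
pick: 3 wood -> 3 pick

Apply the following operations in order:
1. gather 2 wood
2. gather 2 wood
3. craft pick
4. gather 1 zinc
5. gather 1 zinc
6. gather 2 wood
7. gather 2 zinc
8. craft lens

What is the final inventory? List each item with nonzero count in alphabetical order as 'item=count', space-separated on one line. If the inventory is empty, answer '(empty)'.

After 1 (gather 2 wood): wood=2
After 2 (gather 2 wood): wood=4
After 3 (craft pick): pick=3 wood=1
After 4 (gather 1 zinc): pick=3 wood=1 zinc=1
After 5 (gather 1 zinc): pick=3 wood=1 zinc=2
After 6 (gather 2 wood): pick=3 wood=3 zinc=2
After 7 (gather 2 zinc): pick=3 wood=3 zinc=4
After 8 (craft lens): lens=2 pick=3 wood=3

Answer: lens=2 pick=3 wood=3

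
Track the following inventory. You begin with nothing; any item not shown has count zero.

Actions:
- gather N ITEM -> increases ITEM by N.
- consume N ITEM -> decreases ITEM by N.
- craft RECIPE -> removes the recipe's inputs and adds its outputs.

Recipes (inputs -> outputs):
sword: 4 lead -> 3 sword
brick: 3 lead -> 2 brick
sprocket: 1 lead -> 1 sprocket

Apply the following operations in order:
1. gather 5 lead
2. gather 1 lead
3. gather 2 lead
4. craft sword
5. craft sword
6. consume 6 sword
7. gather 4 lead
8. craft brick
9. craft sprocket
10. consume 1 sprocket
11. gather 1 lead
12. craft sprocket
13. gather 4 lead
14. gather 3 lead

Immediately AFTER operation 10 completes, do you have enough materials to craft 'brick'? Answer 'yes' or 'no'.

After 1 (gather 5 lead): lead=5
After 2 (gather 1 lead): lead=6
After 3 (gather 2 lead): lead=8
After 4 (craft sword): lead=4 sword=3
After 5 (craft sword): sword=6
After 6 (consume 6 sword): (empty)
After 7 (gather 4 lead): lead=4
After 8 (craft brick): brick=2 lead=1
After 9 (craft sprocket): brick=2 sprocket=1
After 10 (consume 1 sprocket): brick=2

Answer: no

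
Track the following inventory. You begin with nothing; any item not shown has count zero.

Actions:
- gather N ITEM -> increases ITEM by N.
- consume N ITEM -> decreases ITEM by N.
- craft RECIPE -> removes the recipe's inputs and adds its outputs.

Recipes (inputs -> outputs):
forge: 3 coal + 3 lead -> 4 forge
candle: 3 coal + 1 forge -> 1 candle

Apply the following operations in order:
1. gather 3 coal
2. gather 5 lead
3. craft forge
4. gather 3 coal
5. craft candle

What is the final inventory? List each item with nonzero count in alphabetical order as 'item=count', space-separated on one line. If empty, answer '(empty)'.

Answer: candle=1 forge=3 lead=2

Derivation:
After 1 (gather 3 coal): coal=3
After 2 (gather 5 lead): coal=3 lead=5
After 3 (craft forge): forge=4 lead=2
After 4 (gather 3 coal): coal=3 forge=4 lead=2
After 5 (craft candle): candle=1 forge=3 lead=2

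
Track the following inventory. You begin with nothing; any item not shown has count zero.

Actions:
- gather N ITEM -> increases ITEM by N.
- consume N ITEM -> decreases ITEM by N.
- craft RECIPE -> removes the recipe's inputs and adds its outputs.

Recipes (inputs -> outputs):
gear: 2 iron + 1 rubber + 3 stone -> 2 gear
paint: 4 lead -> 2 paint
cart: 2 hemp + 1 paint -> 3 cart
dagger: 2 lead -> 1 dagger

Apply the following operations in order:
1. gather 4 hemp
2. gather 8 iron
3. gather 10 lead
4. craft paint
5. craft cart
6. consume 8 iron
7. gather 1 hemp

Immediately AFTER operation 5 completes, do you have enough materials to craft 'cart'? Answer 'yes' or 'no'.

After 1 (gather 4 hemp): hemp=4
After 2 (gather 8 iron): hemp=4 iron=8
After 3 (gather 10 lead): hemp=4 iron=8 lead=10
After 4 (craft paint): hemp=4 iron=8 lead=6 paint=2
After 5 (craft cart): cart=3 hemp=2 iron=8 lead=6 paint=1

Answer: yes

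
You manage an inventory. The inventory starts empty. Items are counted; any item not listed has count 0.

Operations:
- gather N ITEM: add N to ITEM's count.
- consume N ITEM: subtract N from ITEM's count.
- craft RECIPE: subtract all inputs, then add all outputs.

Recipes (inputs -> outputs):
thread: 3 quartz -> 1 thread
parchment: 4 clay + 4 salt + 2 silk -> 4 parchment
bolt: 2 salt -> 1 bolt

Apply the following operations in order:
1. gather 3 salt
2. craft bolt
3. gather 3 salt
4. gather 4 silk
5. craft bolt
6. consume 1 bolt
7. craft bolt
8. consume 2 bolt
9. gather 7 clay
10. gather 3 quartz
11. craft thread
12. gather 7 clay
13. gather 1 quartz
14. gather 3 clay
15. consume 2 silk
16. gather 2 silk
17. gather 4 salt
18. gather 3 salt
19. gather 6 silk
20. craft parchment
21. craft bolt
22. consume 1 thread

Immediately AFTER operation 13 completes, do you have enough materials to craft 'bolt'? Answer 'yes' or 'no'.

After 1 (gather 3 salt): salt=3
After 2 (craft bolt): bolt=1 salt=1
After 3 (gather 3 salt): bolt=1 salt=4
After 4 (gather 4 silk): bolt=1 salt=4 silk=4
After 5 (craft bolt): bolt=2 salt=2 silk=4
After 6 (consume 1 bolt): bolt=1 salt=2 silk=4
After 7 (craft bolt): bolt=2 silk=4
After 8 (consume 2 bolt): silk=4
After 9 (gather 7 clay): clay=7 silk=4
After 10 (gather 3 quartz): clay=7 quartz=3 silk=4
After 11 (craft thread): clay=7 silk=4 thread=1
After 12 (gather 7 clay): clay=14 silk=4 thread=1
After 13 (gather 1 quartz): clay=14 quartz=1 silk=4 thread=1

Answer: no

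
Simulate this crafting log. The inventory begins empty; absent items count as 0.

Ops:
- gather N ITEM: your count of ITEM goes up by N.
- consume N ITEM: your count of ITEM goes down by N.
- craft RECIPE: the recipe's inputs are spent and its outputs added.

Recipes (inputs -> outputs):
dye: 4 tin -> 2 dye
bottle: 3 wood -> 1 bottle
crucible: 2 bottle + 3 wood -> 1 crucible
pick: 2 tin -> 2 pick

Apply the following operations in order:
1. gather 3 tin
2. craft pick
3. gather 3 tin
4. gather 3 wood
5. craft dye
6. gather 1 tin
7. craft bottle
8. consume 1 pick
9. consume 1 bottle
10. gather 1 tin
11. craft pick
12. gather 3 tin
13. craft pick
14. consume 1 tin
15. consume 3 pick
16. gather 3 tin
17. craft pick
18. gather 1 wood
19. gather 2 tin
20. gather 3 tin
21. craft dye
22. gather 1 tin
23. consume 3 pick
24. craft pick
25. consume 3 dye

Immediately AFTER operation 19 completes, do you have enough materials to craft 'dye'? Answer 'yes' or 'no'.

Answer: no

Derivation:
After 1 (gather 3 tin): tin=3
After 2 (craft pick): pick=2 tin=1
After 3 (gather 3 tin): pick=2 tin=4
After 4 (gather 3 wood): pick=2 tin=4 wood=3
After 5 (craft dye): dye=2 pick=2 wood=3
After 6 (gather 1 tin): dye=2 pick=2 tin=1 wood=3
After 7 (craft bottle): bottle=1 dye=2 pick=2 tin=1
After 8 (consume 1 pick): bottle=1 dye=2 pick=1 tin=1
After 9 (consume 1 bottle): dye=2 pick=1 tin=1
After 10 (gather 1 tin): dye=2 pick=1 tin=2
After 11 (craft pick): dye=2 pick=3
After 12 (gather 3 tin): dye=2 pick=3 tin=3
After 13 (craft pick): dye=2 pick=5 tin=1
After 14 (consume 1 tin): dye=2 pick=5
After 15 (consume 3 pick): dye=2 pick=2
After 16 (gather 3 tin): dye=2 pick=2 tin=3
After 17 (craft pick): dye=2 pick=4 tin=1
After 18 (gather 1 wood): dye=2 pick=4 tin=1 wood=1
After 19 (gather 2 tin): dye=2 pick=4 tin=3 wood=1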